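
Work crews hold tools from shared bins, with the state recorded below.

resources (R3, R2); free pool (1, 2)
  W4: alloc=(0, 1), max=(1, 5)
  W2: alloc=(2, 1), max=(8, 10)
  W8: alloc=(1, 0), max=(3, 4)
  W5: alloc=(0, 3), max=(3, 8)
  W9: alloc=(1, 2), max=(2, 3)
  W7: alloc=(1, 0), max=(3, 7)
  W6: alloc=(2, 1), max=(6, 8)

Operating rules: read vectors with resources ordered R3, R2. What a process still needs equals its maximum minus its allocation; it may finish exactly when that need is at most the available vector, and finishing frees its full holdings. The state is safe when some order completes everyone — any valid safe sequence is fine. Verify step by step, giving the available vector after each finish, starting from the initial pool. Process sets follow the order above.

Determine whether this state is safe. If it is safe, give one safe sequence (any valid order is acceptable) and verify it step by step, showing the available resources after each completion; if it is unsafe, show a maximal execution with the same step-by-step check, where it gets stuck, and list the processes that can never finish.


SAFE — a valid safe sequence is W9, W8, W4, W5, W7, W6, W2.
Key observation: at W9 the run first touches a limit — (1, 1) against (1, 2), exact on a resource it actually requests.
Verifying each step:
  pool = (1, 2)
  W9 needs (1, 1) <= (1, 2) -> finishes; pool += (1, 2) = (2, 4)
  W8 needs (2, 4) <= (2, 4) -> finishes; pool += (1, 0) = (3, 4)
  W4 needs (1, 4) <= (3, 4) -> finishes; pool += (0, 1) = (3, 5)
  W5 needs (3, 5) <= (3, 5) -> finishes; pool += (0, 3) = (3, 8)
  W7 needs (2, 7) <= (3, 8) -> finishes; pool += (1, 0) = (4, 8)
  W6 needs (4, 7) <= (4, 8) -> finishes; pool += (2, 1) = (6, 9)
  W2 needs (6, 9) <= (6, 9) -> finishes; pool += (2, 1) = (8, 10)


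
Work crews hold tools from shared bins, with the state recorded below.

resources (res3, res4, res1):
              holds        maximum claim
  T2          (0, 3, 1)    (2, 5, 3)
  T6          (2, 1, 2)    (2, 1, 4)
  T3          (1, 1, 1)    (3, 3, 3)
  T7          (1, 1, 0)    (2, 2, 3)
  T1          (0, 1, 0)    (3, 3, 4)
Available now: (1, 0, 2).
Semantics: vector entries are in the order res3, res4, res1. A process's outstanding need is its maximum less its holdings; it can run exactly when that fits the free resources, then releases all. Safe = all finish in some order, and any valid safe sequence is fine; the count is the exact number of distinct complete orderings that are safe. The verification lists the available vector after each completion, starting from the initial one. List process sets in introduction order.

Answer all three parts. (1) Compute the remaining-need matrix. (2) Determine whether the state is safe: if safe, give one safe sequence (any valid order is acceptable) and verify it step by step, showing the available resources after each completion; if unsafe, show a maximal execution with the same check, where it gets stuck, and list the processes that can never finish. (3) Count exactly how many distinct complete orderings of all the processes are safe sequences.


(1) Remaining need (order res3, res4, res1):
  T2: (2, 2, 2)
  T6: (0, 0, 2)
  T3: (2, 2, 2)
  T7: (1, 1, 3)
  T1: (3, 2, 4)
(2) SAFE — a valid safe sequence is T6, T7, T3, T1, T2.
Key observation: the first exact fit in this order is T6 — it needs (0, 0, 2) with (1, 0, 2) free, meeting a requested resource to the last unit.
Step-by-step check:
  pool = (1, 0, 2)
  run T6 (needs (0, 0, 2), free (1, 0, 2)); after release of (2, 1, 2) the pool is (3, 1, 4)
  run T7 (needs (1, 1, 3), free (3, 1, 4)); after release of (1, 1, 0) the pool is (4, 2, 4)
  run T3 (needs (2, 2, 2), free (4, 2, 4)); after release of (1, 1, 1) the pool is (5, 3, 5)
  run T1 (needs (3, 2, 4), free (5, 3, 5)); after release of (0, 1, 0) the pool is (5, 4, 5)
  run T2 (needs (2, 2, 2), free (5, 4, 5)); after release of (0, 3, 1) the pool is (5, 7, 6)
(3) Precisely 6 of the possible complete orderings are safe sequences.


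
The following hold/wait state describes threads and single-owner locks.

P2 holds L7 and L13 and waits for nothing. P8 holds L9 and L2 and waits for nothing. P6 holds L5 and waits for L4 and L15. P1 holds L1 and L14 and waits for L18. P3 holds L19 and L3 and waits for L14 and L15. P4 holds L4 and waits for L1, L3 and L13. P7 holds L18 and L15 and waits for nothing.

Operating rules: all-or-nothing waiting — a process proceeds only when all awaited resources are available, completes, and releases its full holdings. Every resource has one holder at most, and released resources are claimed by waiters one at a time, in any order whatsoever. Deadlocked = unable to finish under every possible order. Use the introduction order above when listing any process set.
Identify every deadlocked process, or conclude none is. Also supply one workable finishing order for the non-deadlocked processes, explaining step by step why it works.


No process is deadlocked.
Key observation: the waits form no ring: some process can always run, and its releases unblock the others one by one.
One completion order for the rest: P7, P8, P2, P1, P3, P4, P6.
Verifying each step:
  P7 waits on nothing -> runs at once and releases L18 and L15
  P8 waits on nothing -> runs at once and releases L9 and L2
  P2 waits on nothing -> runs at once and releases L7 and L13
  P1: everything it awaited (L18) is free; runs, freeing L1 and L14
  P3: everything it awaited (L14 and L15) is free; runs, freeing L19 and L3
  P4: everything it awaited (L1, L3 and L13) is free; runs, freeing L4
  P6: everything it awaited (L4 and L15) is free; runs, freeing L5


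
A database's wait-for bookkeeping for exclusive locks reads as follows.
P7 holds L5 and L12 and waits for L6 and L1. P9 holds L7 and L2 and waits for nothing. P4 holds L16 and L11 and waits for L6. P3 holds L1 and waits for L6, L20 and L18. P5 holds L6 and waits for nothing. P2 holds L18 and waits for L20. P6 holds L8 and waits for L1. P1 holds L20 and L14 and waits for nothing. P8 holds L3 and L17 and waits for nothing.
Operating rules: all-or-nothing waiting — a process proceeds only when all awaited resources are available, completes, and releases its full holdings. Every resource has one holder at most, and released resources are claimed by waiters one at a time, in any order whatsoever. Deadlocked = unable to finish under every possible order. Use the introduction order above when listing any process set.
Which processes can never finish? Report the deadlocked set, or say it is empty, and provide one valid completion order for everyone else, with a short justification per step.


The deadlocked set is empty.
Key observation: every chain of waits terminates; starting from the processes that wait on nothing, all the rest unlock in turn.
The rest can finish in the order P1, P8, P5, P2, P3, P4, P7, P9, P6.
Step-by-step check:
  P1 waits on nothing -> runs at once and releases L20 and L14
  P8 waits on nothing -> runs at once and releases L3 and L17
  P5 waits on nothing -> runs at once and releases L6
  P2: everything it awaited (L20) is free; runs, freeing L18
  P3: everything it awaited (L6, L20 and L18) is free; runs, freeing L1
  P4: everything it awaited (L6) is free; runs, freeing L16 and L11
  P7: everything it awaited (L6 and L1) is free; runs, freeing L5 and L12
  P9 waits on nothing -> runs at once and releases L7 and L2
  P6: everything it awaited (L1) is free; runs, freeing L8


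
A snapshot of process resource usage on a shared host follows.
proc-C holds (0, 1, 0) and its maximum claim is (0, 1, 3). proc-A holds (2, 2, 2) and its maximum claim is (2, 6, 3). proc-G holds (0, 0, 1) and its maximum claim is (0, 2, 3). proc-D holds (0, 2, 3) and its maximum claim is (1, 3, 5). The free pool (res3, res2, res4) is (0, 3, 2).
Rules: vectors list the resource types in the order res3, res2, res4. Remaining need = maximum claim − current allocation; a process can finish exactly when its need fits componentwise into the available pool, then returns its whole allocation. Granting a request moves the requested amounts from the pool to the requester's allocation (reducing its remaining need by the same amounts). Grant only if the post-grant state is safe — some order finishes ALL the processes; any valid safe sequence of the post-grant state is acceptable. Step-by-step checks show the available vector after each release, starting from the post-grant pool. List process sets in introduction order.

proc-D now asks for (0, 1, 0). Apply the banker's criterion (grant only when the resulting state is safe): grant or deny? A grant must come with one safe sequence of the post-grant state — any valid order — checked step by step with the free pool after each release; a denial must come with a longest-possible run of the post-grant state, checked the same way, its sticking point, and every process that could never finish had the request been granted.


DENY: after the grant no complete ordering would exist.
Key observation: after proc-G, proc-C the pool peaks at (0, 3, 3), and each blocked process is short somewhere: proc-A on res2; proc-D on res3.
On the post-grant state, proc-G, proc-C is a maximal run — nothing extends it. Verifying each step:
  pool = (0, 2, 2)
  proc-G needs (0, 2, 2) <= (0, 2, 2) -> finishes; pool += (0, 0, 1) = (0, 2, 3)
  proc-C needs (0, 0, 3) <= (0, 2, 3) -> finishes; pool += (0, 1, 0) = (0, 3, 3)
  proc-A cannot run: need (0, 4, 1) vs free (0, 3, 3) (insufficient res2)
  proc-D cannot run: need (1, 0, 2) vs free (0, 3, 3) (insufficient res3)
Post-grant, the permanently blocked set is proc-A and proc-D.


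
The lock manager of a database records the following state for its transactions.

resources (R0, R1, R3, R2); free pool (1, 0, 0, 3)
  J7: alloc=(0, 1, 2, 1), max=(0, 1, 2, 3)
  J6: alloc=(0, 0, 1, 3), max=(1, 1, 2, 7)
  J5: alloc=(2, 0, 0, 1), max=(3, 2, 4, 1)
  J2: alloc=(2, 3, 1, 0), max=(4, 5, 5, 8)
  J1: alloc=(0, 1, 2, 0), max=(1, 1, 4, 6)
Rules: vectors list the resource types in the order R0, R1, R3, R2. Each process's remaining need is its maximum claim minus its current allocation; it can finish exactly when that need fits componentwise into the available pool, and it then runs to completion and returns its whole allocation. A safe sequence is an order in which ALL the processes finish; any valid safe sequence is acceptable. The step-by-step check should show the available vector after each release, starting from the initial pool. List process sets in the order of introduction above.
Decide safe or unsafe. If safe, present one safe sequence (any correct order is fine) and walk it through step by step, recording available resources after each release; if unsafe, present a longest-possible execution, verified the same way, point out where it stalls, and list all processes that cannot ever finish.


SAFE — a valid safe sequence is J7, J6, J1, J5, J2.
Key observation: reading the order forward, J6 is the first process whose need (1, 1, 1, 4) meets the free pool (1, 1, 2, 4) exactly on a resource it requests.
Verifying each step:
  pool = (1, 0, 0, 3)
  J7 needs (0, 0, 0, 2) <= (1, 0, 0, 3) -> finishes; pool += (0, 1, 2, 1) = (1, 1, 2, 4)
  J6 needs (1, 1, 1, 4) <= (1, 1, 2, 4) -> finishes; pool += (0, 0, 1, 3) = (1, 1, 3, 7)
  J1 needs (1, 0, 2, 6) <= (1, 1, 3, 7) -> finishes; pool += (0, 1, 2, 0) = (1, 2, 5, 7)
  J5 needs (1, 2, 4, 0) <= (1, 2, 5, 7) -> finishes; pool += (2, 0, 0, 1) = (3, 2, 5, 8)
  J2 needs (2, 2, 4, 8) <= (3, 2, 5, 8) -> finishes; pool += (2, 3, 1, 0) = (5, 5, 6, 8)


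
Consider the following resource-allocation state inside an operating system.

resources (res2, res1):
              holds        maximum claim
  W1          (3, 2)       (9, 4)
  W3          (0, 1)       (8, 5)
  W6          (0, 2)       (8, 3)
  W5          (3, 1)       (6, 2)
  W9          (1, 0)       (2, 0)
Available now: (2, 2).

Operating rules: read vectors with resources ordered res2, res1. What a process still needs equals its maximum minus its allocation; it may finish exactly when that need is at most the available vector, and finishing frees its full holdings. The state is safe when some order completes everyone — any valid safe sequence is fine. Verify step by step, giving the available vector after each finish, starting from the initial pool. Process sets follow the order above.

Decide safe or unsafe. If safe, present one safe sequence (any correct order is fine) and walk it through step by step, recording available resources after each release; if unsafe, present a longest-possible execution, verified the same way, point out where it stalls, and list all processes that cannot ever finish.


SAFE. One safe sequence: W9, W5, W1, W6, W3.
Key observation: reading the order forward, W5 is the first process whose need (3, 1) meets the free pool (3, 2) exactly on a resource it requests.
Step-by-step check:
  pool = (2, 2)
  W9: need (1, 0) fits (2, 2); releases (1, 0), pool now (3, 2)
  W5: need (3, 1) fits (3, 2); releases (3, 1), pool now (6, 3)
  W1: need (6, 2) fits (6, 3); releases (3, 2), pool now (9, 5)
  W6: need (8, 1) fits (9, 5); releases (0, 2), pool now (9, 7)
  W3: need (8, 4) fits (9, 7); releases (0, 1), pool now (9, 8)


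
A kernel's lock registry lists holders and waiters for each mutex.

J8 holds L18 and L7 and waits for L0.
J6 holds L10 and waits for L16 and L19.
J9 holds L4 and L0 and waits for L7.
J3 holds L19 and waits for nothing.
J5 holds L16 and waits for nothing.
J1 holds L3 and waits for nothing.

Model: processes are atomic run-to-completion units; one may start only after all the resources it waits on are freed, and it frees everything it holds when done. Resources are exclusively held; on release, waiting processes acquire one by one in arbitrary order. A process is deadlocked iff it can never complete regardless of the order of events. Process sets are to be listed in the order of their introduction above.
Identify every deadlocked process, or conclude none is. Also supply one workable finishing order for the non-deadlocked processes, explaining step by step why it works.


Deadlocked: J8 and J9.
Key observation: along J8 -> J9 -> J8, each member waits on what the next one holds — a deadlock; no other process is dragged down with it.
One completion order for the rest: J1, J3, J5, J6.
Check, step by step:
  run J1 (it waits on nothing); releases L3
  run J3 (it waits on nothing); releases L19
  run J5 (it waits on nothing); releases L16
  J6 waits on L16 and L19 — all released -> runs and releases L10


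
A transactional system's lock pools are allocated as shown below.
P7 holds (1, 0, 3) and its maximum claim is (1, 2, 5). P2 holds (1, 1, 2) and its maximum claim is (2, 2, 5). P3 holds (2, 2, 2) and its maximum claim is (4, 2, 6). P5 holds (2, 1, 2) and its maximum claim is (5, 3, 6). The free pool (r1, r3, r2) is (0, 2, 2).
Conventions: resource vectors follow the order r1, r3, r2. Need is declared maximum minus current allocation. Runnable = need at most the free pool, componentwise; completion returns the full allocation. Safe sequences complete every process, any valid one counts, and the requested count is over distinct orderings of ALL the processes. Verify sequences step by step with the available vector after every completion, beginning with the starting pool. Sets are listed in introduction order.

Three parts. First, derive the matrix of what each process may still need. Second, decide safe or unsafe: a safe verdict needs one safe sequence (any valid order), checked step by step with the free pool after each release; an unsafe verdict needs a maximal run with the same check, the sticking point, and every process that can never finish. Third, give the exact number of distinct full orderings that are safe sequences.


(1) Remaining need (order r1, r3, r2):
  P7: (0, 2, 2)
  P2: (1, 1, 3)
  P3: (2, 0, 4)
  P5: (3, 2, 4)
(2) SAFE — a valid safe sequence is P7, P2, P3, P5.
Key observation: P7 marks the first exact bind of the order: its need (0, 2, 2) fits the free (0, 2, 2) with zero slack on a requested resource.
Walking it through:
  pool = (0, 2, 2)
  run P7 (needs (0, 2, 2), free (0, 2, 2)); after release of (1, 0, 3) the pool is (1, 2, 5)
  run P2 (needs (1, 1, 3), free (1, 2, 5)); after release of (1, 1, 2) the pool is (2, 3, 7)
  run P3 (needs (2, 0, 4), free (2, 3, 7)); after release of (2, 2, 2) the pool is (4, 5, 9)
  run P5 (needs (3, 2, 4), free (4, 5, 9)); after release of (2, 1, 2) the pool is (6, 6, 11)
(3) Precisely 1 of the possible complete orderings is a safe sequence.


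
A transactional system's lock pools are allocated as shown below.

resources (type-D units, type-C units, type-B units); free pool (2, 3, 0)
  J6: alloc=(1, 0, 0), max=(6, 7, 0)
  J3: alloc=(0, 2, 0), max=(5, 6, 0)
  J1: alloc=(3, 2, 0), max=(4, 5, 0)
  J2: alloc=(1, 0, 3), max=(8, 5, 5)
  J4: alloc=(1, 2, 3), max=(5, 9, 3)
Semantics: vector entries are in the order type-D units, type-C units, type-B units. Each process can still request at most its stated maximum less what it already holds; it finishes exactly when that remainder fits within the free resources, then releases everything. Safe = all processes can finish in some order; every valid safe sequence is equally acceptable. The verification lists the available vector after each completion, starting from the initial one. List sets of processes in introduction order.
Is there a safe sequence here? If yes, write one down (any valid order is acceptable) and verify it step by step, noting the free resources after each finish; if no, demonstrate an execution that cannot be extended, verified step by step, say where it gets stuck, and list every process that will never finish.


SAFE. One safe sequence: J1, J3, J4, J6, J2.
Key observation: reading the order forward, J1 is the first process whose need (1, 3, 0) meets the free pool (2, 3, 0) exactly on a resource it requests.
Walking it through:
  pool = (2, 3, 0)
  J1 needs (1, 3, 0) <= (2, 3, 0) -> finishes; pool += (3, 2, 0) = (5, 5, 0)
  J3 needs (5, 4, 0) <= (5, 5, 0) -> finishes; pool += (0, 2, 0) = (5, 7, 0)
  J4 needs (4, 7, 0) <= (5, 7, 0) -> finishes; pool += (1, 2, 3) = (6, 9, 3)
  J6 needs (5, 7, 0) <= (6, 9, 3) -> finishes; pool += (1, 0, 0) = (7, 9, 3)
  J2 needs (7, 5, 2) <= (7, 9, 3) -> finishes; pool += (1, 0, 3) = (8, 9, 6)


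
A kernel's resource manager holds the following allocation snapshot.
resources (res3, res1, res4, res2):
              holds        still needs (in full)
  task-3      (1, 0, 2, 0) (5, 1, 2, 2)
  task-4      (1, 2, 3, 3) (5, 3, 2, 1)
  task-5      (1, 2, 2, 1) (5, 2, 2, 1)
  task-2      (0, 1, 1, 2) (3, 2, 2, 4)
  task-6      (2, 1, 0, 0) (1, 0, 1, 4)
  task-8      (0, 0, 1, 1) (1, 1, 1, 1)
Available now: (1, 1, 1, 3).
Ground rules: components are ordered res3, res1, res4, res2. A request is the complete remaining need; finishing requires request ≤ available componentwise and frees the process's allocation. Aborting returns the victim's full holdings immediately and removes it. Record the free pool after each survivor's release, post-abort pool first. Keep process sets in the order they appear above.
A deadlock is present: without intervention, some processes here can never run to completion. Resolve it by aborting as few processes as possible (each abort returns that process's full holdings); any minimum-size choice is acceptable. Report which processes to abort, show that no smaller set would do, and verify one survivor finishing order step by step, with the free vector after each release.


Minimum abort set: task-4 and task-5.
Key observation: task-3 was stuck for good until task-4 and task-5 gave back (2, 4, 5, 4); in the order shown it finishes at step 4.
No one abort is enough; case by case: task-3 alone leaves task-4 blocked (short on res3); task-4 alone leaves task-3 blocked (short on res3); task-5 alone leaves task-3 blocked (short on res3); task-2 alone leaves task-3 blocked (short on res3); task-6 alone leaves task-3 blocked (short on res3); task-8 alone leaves task-3 blocked (short on res3).
Survivors finish in the order: task-6, task-2, task-8, task-3. Verifying each step (pool after the aborts first):
  pool = (3, 5, 6, 7)
  run task-6 (needs (1, 0, 1, 4), free (3, 5, 6, 7)); after release of (2, 1, 0, 0) the pool is (5, 6, 6, 7)
  run task-2 (needs (3, 2, 2, 4), free (5, 6, 6, 7)); after release of (0, 1, 1, 2) the pool is (5, 7, 7, 9)
  run task-8 (needs (1, 1, 1, 1), free (5, 7, 7, 9)); after release of (0, 0, 1, 1) the pool is (5, 7, 8, 10)
  run task-3 (needs (5, 1, 2, 2), free (5, 7, 8, 10)); after release of (1, 0, 2, 0) the pool is (6, 7, 10, 10)


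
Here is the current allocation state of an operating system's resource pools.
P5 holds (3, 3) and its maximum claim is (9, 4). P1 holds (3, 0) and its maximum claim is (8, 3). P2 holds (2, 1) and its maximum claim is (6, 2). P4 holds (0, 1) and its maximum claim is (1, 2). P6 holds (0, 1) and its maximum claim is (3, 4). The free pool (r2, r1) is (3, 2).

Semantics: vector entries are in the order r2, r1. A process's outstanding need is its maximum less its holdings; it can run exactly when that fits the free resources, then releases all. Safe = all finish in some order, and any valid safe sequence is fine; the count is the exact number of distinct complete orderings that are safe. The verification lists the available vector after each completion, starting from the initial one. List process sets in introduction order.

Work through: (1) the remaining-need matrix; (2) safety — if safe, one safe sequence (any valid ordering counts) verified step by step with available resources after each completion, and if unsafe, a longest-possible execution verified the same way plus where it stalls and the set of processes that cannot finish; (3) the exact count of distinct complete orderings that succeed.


(1) Need matrix, components ordered r2, r1:
  P5: (6, 1)
  P1: (5, 3)
  P2: (4, 1)
  P4: (1, 1)
  P6: (3, 3)
(2) UNSAFE — no complete ordering exists.
Key observation: even finishing P4, P6 leaves just (3, 4) free — too little r2 for any of the remaining processes.
The run P4, P6 cannot be extended any further. Step-by-step check:
  pool = (3, 2)
  P4: need (1, 1) fits (3, 2); releases (0, 1), pool now (3, 3)
  P6: need (3, 3) fits (3, 3); releases (0, 1), pool now (3, 4)
  blocked: P5 wants (6, 1), pool (3, 4) — not enough r2
  blocked: P1 wants (5, 3), pool (3, 4) — not enough r2
  blocked: P2 wants (4, 1), pool (3, 4) — not enough r2
Processes that can never finish: P5, P1 and P2.
(3) The exact count: 0 of the possible complete orderings are safe sequences.


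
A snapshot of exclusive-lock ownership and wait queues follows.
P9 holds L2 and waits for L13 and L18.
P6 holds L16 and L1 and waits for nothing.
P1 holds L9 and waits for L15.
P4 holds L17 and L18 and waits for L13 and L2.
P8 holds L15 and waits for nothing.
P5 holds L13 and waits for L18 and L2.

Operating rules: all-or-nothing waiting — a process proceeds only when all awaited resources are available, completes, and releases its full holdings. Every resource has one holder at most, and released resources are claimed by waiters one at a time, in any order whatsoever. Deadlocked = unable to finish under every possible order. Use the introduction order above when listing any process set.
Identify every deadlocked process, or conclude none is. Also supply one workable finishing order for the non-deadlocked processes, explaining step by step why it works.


Deadlocked set: P9, P4 and P5.
Key observation: the loop P9 -> P4 -> P9 blocks itself forever; P5 is caught in further circular waits.
The rest can finish in the order P8, P1, P6.
Walking it through:
  run P8 (it waits on nothing); releases L15
  P1 waits on L15 — all released -> runs and releases L9
  run P6 (it waits on nothing); releases L16 and L1


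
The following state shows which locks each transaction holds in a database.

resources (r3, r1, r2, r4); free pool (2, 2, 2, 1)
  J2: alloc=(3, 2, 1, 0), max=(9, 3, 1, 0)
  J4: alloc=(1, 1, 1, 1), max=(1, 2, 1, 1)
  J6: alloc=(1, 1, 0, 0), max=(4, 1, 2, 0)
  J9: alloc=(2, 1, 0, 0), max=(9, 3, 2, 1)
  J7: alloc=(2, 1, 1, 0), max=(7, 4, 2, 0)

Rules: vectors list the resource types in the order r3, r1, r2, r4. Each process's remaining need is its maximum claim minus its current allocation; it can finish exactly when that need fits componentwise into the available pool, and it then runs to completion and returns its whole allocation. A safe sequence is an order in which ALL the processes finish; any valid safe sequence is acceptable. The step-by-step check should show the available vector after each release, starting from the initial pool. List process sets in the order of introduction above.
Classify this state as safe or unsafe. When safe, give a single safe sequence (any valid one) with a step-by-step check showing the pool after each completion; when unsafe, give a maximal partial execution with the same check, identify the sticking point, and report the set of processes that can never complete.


UNSAFE.
Key observation: no order helps: past J4, J6, the free pool tops out at (4, 4, 3, 2), below what each blocked process needs in r3.
The run J4, J6 cannot be extended any further. Step-by-step check:
  pool = (2, 2, 2, 1)
  run J4 (needs (0, 1, 0, 0), free (2, 2, 2, 1)); after release of (1, 1, 1, 1) the pool is (3, 3, 3, 2)
  run J6 (needs (3, 0, 2, 0), free (3, 3, 3, 2)); after release of (1, 1, 0, 0) the pool is (4, 4, 3, 2)
  J2 cannot run: need (6, 1, 0, 0) vs free (4, 4, 3, 2) (insufficient r3)
  J9 cannot run: need (7, 2, 2, 1) vs free (4, 4, 3, 2) (insufficient r3)
  J7 cannot run: need (5, 3, 1, 0) vs free (4, 4, 3, 2) (insufficient r3)
Permanently blocked: J2, J9 and J7.


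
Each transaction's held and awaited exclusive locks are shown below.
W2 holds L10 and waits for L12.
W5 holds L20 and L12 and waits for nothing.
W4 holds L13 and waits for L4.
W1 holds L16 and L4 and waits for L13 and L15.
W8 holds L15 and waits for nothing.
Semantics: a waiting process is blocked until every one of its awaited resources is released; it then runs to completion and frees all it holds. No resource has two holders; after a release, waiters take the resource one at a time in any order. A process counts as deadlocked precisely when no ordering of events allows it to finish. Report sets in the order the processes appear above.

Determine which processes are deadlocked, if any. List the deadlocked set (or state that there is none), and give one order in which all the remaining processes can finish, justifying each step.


The deadlocked set is W4 and W1.
Key observation: along W4 -> W1 -> W4, each member waits on what the next one holds — a deadlock; no other process is dragged down with it.
The rest can finish in the order W5, W2, W8.
Verifying each step:
  W5: no waits; runs immediately, freeing L20 and L12
  run W2 (all its waits — L12 — are resolved); releases L10
  W8: no waits; runs immediately, freeing L15


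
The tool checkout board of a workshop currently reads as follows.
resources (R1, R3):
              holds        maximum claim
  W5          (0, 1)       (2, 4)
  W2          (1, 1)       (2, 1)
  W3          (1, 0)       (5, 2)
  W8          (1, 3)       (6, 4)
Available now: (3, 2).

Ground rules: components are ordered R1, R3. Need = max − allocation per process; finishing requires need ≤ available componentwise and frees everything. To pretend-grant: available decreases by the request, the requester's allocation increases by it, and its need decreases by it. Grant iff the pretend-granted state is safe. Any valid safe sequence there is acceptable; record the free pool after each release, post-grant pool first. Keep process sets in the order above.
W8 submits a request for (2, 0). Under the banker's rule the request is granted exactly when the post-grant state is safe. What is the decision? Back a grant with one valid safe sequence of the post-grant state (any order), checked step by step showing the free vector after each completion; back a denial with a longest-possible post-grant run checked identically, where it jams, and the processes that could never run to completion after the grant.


DENY: after the grant no complete ordering would exist.
Key observation: no order helps: past W2, W5, the free pool tops out at (2, 4), below what each blocked process needs in R1.
On the post-grant state, W2, W5 is a maximal run — nothing extends it. Verifying each step:
  pool = (1, 2)
  W2: need (1, 0) fits (1, 2); releases (1, 1), pool now (2, 3)
  W5: need (2, 3) fits (2, 3); releases (0, 1), pool now (2, 4)
  W3 cannot run: need (4, 2) vs free (2, 4) (insufficient R1)
  W8 cannot run: need (3, 1) vs free (2, 4) (insufficient R1)
Processes that could never finish after the grant: W3 and W8.


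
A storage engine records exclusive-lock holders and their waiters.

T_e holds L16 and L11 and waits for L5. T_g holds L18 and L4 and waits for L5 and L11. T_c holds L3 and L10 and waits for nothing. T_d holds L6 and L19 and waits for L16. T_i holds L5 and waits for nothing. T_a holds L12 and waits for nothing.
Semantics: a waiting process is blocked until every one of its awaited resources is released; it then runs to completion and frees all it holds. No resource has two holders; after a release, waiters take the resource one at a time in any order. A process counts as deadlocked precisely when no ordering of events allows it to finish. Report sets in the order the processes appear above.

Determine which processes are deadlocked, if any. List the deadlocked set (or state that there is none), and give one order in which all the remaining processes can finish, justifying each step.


Nothing here is deadlocked.
Key observation: the wait relation is loop-free; peeling off processes with no waits unwinds the whole state.
One completion order for the rest: T_i, T_a, T_e, T_g, T_d, T_c.
Walking it through:
  run T_i (it waits on nothing); releases L5
  run T_a (it waits on nothing); releases L12
  T_e: everything it awaited (L5) is free; runs, freeing L16 and L11
  T_g: everything it awaited (L5 and L11) is free; runs, freeing L18 and L4
  T_d: everything it awaited (L16) is free; runs, freeing L6 and L19
  run T_c (it waits on nothing); releases L3 and L10


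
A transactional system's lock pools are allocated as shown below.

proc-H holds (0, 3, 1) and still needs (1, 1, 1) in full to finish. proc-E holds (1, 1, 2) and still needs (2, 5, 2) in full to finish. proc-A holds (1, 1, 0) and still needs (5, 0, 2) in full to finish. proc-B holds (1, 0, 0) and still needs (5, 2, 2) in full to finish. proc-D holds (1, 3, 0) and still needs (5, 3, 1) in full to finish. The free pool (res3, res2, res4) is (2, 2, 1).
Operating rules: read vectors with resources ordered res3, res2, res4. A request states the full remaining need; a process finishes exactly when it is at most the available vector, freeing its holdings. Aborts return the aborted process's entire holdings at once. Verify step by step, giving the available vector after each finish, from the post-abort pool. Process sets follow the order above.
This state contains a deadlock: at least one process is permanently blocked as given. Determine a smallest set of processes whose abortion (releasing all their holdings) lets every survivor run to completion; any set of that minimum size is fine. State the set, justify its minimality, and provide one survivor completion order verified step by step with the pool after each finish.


Abort proc-A and proc-D.
Key observation: proc-B could never have finished before the abort; with (2, 4, 0) returned by proc-A and proc-D, it fits at step 3.
No one abort is enough; case by case: proc-H alone leaves proc-A blocked (short on res3); proc-E alone leaves proc-A blocked (short on res3); proc-A alone leaves proc-B blocked (short on res3); proc-B alone leaves proc-A blocked (short on res3); proc-D alone leaves proc-A blocked (short on res3).
One survivor order: proc-H, proc-E, proc-B. Walking it through (post-abort pool first):
  pool = (4, 6, 1)
  proc-H: need (1, 1, 1) fits (4, 6, 1); releases (0, 3, 1), pool now (4, 9, 2)
  proc-E: need (2, 5, 2) fits (4, 9, 2); releases (1, 1, 2), pool now (5, 10, 4)
  proc-B: need (5, 2, 2) fits (5, 10, 4); releases (1, 0, 0), pool now (6, 10, 4)


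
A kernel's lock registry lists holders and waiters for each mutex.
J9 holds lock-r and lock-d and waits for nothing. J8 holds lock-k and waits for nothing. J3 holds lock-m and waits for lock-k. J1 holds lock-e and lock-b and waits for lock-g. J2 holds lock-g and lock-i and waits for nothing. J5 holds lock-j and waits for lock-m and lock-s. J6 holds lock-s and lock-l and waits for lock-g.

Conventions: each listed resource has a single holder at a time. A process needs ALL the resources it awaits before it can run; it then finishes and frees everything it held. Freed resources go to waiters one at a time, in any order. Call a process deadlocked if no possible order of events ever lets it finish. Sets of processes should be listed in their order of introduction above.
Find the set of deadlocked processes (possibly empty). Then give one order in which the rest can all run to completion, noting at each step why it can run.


Nothing here is deadlocked.
Key observation: all waits point, directly or indirectly, at processes that can finish, so nothing is permanently blocked.
The rest can finish in the order J2, J8, J6, J1, J3, J5, J9.
Walking it through:
  run J2 (it waits on nothing); releases lock-g and lock-i
  run J8 (it waits on nothing); releases lock-k
  J6: everything it awaited (lock-g) is free; runs, freeing lock-s and lock-l
  J1: everything it awaited (lock-g) is free; runs, freeing lock-e and lock-b
  J3: everything it awaited (lock-k) is free; runs, freeing lock-m
  J5: everything it awaited (lock-m and lock-s) is free; runs, freeing lock-j
  run J9 (it waits on nothing); releases lock-r and lock-d


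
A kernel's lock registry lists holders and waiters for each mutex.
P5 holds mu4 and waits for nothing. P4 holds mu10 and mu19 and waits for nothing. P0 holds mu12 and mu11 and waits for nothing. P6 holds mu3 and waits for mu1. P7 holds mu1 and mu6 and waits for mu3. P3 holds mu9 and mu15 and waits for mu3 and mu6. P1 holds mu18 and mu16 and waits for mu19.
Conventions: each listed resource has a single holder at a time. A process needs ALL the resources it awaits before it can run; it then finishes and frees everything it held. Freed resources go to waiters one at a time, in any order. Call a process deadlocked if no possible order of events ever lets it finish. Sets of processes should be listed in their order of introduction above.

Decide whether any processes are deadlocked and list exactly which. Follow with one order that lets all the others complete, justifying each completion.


The deadlocked set is P6, P7 and P3.
Key observation: the knot is the closed ring of waits P6 -> P7 -> P6; P3 waits into the deadlock from upstream.
A valid finishing order for the others: P5, P0, P4, P1.
Walking it through:
  P5 waits on nothing -> runs at once and releases mu4
  P0 waits on nothing -> runs at once and releases mu12 and mu11
  P4 waits on nothing -> runs at once and releases mu10 and mu19
  run P1 (all its waits — mu19 — are resolved); releases mu18 and mu16


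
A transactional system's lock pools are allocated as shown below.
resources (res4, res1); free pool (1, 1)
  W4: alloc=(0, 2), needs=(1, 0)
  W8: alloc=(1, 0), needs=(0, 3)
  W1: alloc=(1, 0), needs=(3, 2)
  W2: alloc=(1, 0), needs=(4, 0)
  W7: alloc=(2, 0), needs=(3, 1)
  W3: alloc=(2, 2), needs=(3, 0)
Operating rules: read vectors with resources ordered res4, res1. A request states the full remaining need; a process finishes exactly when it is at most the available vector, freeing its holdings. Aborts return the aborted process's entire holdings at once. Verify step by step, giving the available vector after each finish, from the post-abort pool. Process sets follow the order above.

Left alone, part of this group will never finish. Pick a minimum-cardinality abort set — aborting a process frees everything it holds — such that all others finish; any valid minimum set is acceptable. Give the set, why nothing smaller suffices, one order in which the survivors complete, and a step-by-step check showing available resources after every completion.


Minimum abort set: W1.
Key observation: W3 could never have finished before the abort; with (1, 0) returned by W1, it fits at step 3.
No smaller set exists: with zero aborts the deadlock remains.
The survivors complete as W4, W8, W3, W2, W7. Walking it through (starting from the post-abort pool):
  pool = (2, 1)
  W4: need (1, 0) fits (2, 1); releases (0, 2), pool now (2, 3)
  W8: need (0, 3) fits (2, 3); releases (1, 0), pool now (3, 3)
  W3: need (3, 0) fits (3, 3); releases (2, 2), pool now (5, 5)
  W2: need (4, 0) fits (5, 5); releases (1, 0), pool now (6, 5)
  W7: need (3, 1) fits (6, 5); releases (2, 0), pool now (8, 5)


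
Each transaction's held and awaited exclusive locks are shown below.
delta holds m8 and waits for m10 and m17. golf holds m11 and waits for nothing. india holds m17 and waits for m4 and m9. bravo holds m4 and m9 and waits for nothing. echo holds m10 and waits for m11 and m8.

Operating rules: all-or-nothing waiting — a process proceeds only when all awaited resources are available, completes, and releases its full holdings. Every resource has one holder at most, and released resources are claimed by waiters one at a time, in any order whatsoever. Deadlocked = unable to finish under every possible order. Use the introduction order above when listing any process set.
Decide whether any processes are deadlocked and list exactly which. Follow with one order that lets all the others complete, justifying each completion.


Deadlocked set: delta and echo.
Key observation: the wait chain closes on itself along delta -> echo -> delta; no other process is dragged down with it.
One completion order for the rest: bravo, golf, india.
Walking it through:
  bravo waits on nothing -> runs at once and releases m4 and m9
  golf waits on nothing -> runs at once and releases m11
  india: everything it awaited (m4 and m9) is free; runs, freeing m17


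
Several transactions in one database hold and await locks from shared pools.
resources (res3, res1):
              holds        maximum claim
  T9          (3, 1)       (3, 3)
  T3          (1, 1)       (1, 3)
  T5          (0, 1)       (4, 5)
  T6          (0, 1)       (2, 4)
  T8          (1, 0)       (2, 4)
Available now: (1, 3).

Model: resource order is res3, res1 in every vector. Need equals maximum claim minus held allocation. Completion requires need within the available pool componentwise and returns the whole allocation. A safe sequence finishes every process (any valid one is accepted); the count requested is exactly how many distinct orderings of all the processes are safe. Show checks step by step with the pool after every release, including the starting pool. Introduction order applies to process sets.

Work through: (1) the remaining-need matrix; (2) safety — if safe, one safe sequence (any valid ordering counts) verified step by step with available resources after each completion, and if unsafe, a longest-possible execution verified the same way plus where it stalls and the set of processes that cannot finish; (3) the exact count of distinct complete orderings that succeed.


(1) Need matrix, components ordered res3, res1:
  T9: (0, 2)
  T3: (0, 2)
  T5: (4, 4)
  T6: (2, 3)
  T8: (1, 4)
(2) SAFE — a valid safe sequence is T9, T6, T3, T5, T8.
Key observation: every step clears its requested resources with room to spare; the minimum clearance is 1, first at T9 — (0, 2) vs (1, 3) free.
Verifying each step:
  pool = (1, 3)
  T9: need (0, 2) fits (1, 3); releases (3, 1), pool now (4, 4)
  T6: need (2, 3) fits (4, 4); releases (0, 1), pool now (4, 5)
  T3: need (0, 2) fits (4, 5); releases (1, 1), pool now (5, 6)
  T5: need (4, 4) fits (5, 6); releases (0, 1), pool now (5, 7)
  T8: need (1, 4) fits (5, 7); releases (1, 0), pool now (6, 7)
(3) The exact count: 36 of the possible complete orderings are safe sequences.


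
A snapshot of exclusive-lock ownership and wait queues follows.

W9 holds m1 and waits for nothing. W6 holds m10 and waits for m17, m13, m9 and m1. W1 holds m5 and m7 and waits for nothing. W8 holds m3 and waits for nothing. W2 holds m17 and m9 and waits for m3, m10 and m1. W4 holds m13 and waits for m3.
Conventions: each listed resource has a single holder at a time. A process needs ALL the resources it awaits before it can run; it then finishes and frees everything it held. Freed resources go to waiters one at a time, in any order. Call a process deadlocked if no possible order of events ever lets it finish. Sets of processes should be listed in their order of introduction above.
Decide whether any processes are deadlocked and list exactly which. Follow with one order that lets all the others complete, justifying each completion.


Deadlocked set: W6 and W2.
Key observation: the waits loop around W6 -> W2 -> W6 with no way out; no other process is dragged down with it.
One completion order for the rest: W8, W9, W4, W1.
Walking it through:
  W8 waits on nothing -> runs at once and releases m3
  W9 waits on nothing -> runs at once and releases m1
  W4 waits on m3 — all released -> runs and releases m13
  W1 waits on nothing -> runs at once and releases m5 and m7
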